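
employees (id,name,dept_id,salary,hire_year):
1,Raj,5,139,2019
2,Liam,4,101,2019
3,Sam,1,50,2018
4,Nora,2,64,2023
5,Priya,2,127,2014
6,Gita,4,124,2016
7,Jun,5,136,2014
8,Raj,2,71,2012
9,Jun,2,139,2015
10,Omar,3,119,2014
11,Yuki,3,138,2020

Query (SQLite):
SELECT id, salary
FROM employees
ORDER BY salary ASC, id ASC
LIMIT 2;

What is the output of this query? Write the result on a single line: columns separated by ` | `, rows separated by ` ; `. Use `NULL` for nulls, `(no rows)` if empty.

Sort by salary asc, tiebreak id asc: (50, id=3), (64, id=4), (71, id=8), (101, id=2), (119, id=10) …. Take first 2.

3 | 50 ; 4 | 64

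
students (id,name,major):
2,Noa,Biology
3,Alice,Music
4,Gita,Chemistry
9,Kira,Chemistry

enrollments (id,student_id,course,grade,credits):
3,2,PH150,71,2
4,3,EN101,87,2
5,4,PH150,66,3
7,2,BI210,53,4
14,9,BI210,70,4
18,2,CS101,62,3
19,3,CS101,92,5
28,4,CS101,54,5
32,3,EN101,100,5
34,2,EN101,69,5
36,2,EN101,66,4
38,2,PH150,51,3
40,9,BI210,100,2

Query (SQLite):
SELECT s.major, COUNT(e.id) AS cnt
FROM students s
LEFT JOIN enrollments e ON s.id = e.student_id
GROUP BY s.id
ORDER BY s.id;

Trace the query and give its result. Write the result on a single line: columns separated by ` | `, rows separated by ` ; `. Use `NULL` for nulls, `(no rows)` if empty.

LEFT JOIN keeps every students row; unmatched ones get NULL for enrollments columns.
Group by students.id and compute COUNT(e.id). COUNT(col) of an all-NULL group is 0.
  2: ids {3, 7, 18, 34, 36, 38} → COUNT(e.id)=6
  3: ids {4, 19, 32} → COUNT(e.id)=3
  4: ids {5, 28} → COUNT(e.id)=2
  9: ids {14, 40} → COUNT(e.id)=2

Biology | 6 ; Music | 3 ; Chemistry | 2 ; Chemistry | 2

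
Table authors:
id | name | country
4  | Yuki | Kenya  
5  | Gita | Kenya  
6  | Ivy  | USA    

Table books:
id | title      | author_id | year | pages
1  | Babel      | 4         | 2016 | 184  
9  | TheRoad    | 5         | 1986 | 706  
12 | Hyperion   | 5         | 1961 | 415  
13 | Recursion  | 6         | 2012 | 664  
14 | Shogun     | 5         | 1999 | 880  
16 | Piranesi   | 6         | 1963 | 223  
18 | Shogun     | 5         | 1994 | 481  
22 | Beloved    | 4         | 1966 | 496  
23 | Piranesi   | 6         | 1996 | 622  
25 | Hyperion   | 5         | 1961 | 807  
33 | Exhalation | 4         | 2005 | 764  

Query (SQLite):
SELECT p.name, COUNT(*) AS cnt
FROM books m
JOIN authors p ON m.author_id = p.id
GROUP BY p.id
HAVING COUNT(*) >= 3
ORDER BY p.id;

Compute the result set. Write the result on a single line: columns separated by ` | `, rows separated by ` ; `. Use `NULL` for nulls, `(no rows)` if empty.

Yuki | 3 ; Gita | 5 ; Ivy | 3

Join each books row to its authors via author_id.
Group joined rows by authors.id; compute COUNT(*) per group.
HAVING: keep groups with count ≥ 3.
  4: ids {1, 22, 33} → COUNT(*)=3
  5: ids {9, 12, 14, 18, 25} → COUNT(*)=5
  6: ids {13, 16, 23} → COUNT(*)=3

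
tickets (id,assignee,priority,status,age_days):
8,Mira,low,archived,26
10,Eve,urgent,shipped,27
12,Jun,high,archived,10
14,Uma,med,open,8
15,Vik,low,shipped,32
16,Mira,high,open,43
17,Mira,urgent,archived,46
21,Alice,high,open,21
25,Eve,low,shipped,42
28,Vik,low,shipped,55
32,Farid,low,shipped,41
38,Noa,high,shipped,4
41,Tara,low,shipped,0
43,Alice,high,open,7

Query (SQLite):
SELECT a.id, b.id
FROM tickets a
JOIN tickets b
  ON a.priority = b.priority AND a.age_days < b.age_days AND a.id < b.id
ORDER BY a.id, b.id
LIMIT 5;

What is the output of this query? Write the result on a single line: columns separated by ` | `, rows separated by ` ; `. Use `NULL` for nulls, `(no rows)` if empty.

8 | 15 ; 8 | 25 ; 8 | 28 ; 8 | 32 ; 10 | 17

Pairs (a,b) with same priority, a.age_days < b.age_days, a.id < b.id.
priority groups: high:{12,16,21,38,43} low:{8,15,25,28,32,41} med:{14} urgent:{10,17}
Ordered by (a.id, b.id); first 5.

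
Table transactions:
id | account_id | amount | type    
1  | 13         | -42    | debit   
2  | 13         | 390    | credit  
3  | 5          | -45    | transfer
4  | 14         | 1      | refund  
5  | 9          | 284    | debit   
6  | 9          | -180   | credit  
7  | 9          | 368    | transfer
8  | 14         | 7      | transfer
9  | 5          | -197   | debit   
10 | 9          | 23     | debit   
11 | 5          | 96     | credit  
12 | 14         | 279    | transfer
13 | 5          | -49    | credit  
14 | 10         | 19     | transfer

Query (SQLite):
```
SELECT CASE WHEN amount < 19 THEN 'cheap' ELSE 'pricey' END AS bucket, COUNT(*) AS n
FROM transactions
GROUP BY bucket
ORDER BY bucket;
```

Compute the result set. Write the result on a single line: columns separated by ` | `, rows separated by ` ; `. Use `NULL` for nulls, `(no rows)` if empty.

cheap | 7 ; pricey | 7

Bucket rows by amount < 19 → 'cheap' else 'pricey'; count each bucket.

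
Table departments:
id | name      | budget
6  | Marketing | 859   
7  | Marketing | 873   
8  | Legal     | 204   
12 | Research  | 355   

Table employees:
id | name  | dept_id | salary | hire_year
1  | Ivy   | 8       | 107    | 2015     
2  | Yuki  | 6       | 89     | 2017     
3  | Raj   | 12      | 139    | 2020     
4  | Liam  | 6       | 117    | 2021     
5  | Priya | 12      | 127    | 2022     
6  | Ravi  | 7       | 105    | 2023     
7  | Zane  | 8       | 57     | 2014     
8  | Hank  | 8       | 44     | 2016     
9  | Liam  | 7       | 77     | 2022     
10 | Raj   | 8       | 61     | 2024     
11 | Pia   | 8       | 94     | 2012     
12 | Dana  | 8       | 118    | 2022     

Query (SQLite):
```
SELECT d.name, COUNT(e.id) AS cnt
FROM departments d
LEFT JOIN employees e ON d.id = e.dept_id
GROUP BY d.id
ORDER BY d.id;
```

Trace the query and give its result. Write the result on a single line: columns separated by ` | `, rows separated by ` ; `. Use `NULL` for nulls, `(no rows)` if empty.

Marketing | 2 ; Marketing | 2 ; Legal | 6 ; Research | 2

LEFT JOIN keeps every departments row; unmatched ones get NULL for employees columns.
Group by departments.id and compute COUNT(e.id). COUNT(col) of an all-NULL group is 0.
  6: ids {2, 4} → COUNT(e.id)=2
  7: ids {6, 9} → COUNT(e.id)=2
  8: ids {1, 7, 8, 10, 11, 12} → COUNT(e.id)=6
  12: ids {3, 5} → COUNT(e.id)=2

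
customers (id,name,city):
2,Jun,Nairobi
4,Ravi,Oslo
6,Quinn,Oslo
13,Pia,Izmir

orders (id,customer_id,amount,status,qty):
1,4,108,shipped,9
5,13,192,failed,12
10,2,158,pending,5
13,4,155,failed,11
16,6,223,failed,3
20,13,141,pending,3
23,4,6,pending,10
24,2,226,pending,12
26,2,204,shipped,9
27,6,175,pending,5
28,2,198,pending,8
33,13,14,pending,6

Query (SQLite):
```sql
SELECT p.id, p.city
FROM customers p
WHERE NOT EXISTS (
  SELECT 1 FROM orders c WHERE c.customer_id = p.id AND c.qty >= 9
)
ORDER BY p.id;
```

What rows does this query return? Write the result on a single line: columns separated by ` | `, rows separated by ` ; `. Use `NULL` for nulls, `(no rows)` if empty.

6 | Oslo

For each customers row, check whether any orders with matching customer_id has qty >= 9.
Keep rows where that is false.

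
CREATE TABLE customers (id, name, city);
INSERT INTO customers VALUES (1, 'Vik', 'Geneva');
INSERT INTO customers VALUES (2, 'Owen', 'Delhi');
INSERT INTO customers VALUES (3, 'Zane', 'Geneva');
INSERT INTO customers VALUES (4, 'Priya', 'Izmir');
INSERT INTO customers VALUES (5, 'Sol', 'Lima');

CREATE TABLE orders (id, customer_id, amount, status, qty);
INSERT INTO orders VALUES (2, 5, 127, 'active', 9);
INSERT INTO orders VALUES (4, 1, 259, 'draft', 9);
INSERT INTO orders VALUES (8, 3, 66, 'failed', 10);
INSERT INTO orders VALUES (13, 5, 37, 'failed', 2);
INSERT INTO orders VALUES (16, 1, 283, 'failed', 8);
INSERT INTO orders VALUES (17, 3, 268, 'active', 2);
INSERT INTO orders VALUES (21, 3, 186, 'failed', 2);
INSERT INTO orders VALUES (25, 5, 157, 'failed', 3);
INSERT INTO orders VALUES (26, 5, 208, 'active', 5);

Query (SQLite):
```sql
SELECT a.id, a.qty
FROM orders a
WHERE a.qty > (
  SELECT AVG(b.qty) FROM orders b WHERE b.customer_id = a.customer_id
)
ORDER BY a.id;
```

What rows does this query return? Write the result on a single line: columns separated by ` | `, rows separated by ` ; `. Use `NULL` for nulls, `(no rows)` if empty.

2 | 9 ; 4 | 9 ; 8 | 10 ; 26 | 5

For each orders row a, compute AVG(qty) over rows sharing a.customer_id.
Keep row a if a.qty > that per-group AVG.
  customer_id=1: AVG(qty) = 8.5
  customer_id=3: AVG(qty) = 4.666667
  customer_id=5: AVG(qty) = 4.75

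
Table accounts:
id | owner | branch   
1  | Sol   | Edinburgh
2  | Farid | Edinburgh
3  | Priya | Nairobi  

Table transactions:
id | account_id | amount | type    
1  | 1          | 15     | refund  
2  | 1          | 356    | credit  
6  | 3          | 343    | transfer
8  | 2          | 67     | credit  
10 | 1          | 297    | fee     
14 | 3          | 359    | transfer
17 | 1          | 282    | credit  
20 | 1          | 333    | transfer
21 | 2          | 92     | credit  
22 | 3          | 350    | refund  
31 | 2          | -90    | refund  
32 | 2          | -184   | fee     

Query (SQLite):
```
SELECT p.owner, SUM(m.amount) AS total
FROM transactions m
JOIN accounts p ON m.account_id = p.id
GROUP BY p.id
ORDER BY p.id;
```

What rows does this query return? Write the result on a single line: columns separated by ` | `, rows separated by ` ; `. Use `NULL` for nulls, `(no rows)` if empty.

Join each transactions row to its accounts via account_id.
Group joined rows by accounts.id; compute SUM(m.amount) per group.
  1: ids {1, 2, 10, 17, 20} → SUM(m.amount)=1283
  2: ids {8, 21, 31, 32} → SUM(m.amount)=-115
  3: ids {6, 14, 22} → SUM(m.amount)=1052

Sol | 1283 ; Farid | -115 ; Priya | 1052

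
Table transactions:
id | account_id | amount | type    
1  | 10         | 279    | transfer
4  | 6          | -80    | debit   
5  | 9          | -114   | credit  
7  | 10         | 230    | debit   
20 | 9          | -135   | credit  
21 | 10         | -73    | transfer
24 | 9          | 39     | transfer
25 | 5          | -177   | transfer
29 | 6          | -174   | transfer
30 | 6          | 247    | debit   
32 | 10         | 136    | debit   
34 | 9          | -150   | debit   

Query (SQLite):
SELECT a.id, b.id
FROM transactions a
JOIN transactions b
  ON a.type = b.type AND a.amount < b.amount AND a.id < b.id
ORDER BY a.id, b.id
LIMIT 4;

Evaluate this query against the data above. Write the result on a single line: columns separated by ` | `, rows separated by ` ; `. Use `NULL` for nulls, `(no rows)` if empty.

Pairs (a,b) with same type, a.amount < b.amount, a.id < b.id.
type groups: credit:{5,20} debit:{4,7,30,32,34} transfer:{1,21,24,25,29}
Ordered by (a.id, b.id); first 4.

4 | 7 ; 4 | 30 ; 4 | 32 ; 7 | 30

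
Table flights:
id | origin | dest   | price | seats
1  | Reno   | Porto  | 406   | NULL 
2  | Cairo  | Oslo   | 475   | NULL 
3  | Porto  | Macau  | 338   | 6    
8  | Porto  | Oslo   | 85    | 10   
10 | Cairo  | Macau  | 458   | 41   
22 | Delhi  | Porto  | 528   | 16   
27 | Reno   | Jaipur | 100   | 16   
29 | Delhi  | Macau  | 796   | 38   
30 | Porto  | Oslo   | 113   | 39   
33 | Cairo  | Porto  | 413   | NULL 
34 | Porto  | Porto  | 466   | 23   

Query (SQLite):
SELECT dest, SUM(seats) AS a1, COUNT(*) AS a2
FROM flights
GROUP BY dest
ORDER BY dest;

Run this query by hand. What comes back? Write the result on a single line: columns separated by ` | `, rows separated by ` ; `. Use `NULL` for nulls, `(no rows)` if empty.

Jaipur | 16 | 1 ; Macau | 85 | 3 ; Oslo | 49 | 3 ; Porto | 39 | 4

Group flights by dest.
Per group compute: SUM(seats), COUNT(*).
  Jaipur: ids {27} → SUM(seats)=16, COUNT(*)=1
  Macau: ids {3, 10, 29} → SUM(seats)=85, COUNT(*)=3
  Oslo: ids {2, 8, 30} → SUM(seats)=49, COUNT(*)=3
  Porto: ids {1, 22, 33, 34} → SUM(seats)=39, COUNT(*)=4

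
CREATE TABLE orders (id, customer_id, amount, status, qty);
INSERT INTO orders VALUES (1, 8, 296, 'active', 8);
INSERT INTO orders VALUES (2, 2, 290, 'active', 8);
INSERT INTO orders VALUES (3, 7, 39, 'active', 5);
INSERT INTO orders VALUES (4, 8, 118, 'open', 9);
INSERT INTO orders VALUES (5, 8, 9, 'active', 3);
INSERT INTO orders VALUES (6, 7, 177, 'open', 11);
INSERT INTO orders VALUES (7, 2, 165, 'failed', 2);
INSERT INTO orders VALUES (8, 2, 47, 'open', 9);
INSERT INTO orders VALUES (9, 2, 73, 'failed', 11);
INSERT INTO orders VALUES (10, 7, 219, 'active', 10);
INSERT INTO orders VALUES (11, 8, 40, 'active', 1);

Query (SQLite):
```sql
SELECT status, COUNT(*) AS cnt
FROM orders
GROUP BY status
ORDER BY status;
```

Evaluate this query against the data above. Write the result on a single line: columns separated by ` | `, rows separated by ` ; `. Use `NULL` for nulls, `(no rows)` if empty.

active | 6 ; failed | 2 ; open | 3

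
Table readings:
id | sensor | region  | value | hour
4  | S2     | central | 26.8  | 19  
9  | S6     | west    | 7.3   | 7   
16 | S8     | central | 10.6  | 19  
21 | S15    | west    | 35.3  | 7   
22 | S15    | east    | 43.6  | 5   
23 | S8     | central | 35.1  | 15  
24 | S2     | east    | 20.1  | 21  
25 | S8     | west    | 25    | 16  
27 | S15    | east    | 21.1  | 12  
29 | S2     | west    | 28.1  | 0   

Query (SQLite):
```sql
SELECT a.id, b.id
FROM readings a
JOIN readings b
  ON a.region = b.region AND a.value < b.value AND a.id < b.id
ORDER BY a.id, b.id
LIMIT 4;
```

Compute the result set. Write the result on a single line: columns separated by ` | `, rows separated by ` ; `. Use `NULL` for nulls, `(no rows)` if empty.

Pairs (a,b) with same region, a.value < b.value, a.id < b.id.
region groups: central:{4,16,23} east:{22,24,27} west:{9,21,25,29}
Ordered by (a.id, b.id); first 4.

4 | 23 ; 9 | 21 ; 9 | 25 ; 9 | 29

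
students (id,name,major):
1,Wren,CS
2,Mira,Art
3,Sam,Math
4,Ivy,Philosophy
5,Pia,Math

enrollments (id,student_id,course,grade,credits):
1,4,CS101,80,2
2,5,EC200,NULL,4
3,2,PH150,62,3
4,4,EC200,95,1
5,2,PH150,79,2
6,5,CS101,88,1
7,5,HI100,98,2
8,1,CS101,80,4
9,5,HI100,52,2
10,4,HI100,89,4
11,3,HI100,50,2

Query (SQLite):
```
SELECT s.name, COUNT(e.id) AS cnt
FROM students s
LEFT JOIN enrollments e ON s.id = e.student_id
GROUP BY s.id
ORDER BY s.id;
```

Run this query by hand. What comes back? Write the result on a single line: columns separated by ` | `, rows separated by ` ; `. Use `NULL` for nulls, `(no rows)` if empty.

Wren | 1 ; Mira | 2 ; Sam | 1 ; Ivy | 3 ; Pia | 4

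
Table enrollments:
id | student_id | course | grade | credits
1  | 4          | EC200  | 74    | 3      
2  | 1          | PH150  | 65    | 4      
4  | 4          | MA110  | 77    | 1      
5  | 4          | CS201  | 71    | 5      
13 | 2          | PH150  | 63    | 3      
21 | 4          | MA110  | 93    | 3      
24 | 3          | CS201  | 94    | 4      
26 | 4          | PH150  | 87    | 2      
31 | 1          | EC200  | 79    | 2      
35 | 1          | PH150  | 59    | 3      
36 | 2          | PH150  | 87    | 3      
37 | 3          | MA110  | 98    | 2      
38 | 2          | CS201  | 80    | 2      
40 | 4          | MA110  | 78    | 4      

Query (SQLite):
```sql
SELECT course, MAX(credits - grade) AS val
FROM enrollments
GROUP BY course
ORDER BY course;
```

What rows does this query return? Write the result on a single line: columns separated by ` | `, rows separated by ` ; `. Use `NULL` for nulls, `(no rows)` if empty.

For each row compute credits - grade.
Group by course; take MAX of the expression per group.
  CS201: ids {5, 24, 38} → MAX(credits - grade)=-66
  EC200: ids {1, 31} → MAX(credits - grade)=-71
  MA110: ids {4, 21, 37, 40} → MAX(credits - grade)=-74
  PH150: ids {2, 13, 26, 35, 36} → MAX(credits - grade)=-56

CS201 | -66 ; EC200 | -71 ; MA110 | -74 ; PH150 | -56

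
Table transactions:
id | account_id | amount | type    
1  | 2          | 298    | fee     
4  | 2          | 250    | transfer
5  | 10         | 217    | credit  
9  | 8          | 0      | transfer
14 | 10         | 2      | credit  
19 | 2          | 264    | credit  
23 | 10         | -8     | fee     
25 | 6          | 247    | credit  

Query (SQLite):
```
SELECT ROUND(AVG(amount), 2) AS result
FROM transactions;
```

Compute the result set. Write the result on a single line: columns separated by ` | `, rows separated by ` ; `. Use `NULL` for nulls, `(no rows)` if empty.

158.75

All amount values: [298, 250, 217, 0, 2, 264, -8, 247].
AVG = 1270 / 8 (rounded to 2 dp).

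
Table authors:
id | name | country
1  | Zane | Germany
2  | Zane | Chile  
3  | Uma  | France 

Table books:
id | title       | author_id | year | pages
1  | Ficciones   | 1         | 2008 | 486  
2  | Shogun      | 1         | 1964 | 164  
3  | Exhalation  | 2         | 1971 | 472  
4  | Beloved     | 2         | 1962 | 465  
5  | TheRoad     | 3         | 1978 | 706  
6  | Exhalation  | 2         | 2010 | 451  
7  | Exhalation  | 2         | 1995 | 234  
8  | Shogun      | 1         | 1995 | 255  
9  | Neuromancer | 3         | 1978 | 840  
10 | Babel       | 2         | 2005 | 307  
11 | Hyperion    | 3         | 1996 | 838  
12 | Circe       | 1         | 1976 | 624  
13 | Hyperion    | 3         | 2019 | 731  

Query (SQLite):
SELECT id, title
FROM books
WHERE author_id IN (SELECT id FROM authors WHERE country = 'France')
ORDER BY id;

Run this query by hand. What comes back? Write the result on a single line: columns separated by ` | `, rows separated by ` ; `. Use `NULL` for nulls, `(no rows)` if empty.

5 | TheRoad ; 9 | Neuromancer ; 11 | Hyperion ; 13 | Hyperion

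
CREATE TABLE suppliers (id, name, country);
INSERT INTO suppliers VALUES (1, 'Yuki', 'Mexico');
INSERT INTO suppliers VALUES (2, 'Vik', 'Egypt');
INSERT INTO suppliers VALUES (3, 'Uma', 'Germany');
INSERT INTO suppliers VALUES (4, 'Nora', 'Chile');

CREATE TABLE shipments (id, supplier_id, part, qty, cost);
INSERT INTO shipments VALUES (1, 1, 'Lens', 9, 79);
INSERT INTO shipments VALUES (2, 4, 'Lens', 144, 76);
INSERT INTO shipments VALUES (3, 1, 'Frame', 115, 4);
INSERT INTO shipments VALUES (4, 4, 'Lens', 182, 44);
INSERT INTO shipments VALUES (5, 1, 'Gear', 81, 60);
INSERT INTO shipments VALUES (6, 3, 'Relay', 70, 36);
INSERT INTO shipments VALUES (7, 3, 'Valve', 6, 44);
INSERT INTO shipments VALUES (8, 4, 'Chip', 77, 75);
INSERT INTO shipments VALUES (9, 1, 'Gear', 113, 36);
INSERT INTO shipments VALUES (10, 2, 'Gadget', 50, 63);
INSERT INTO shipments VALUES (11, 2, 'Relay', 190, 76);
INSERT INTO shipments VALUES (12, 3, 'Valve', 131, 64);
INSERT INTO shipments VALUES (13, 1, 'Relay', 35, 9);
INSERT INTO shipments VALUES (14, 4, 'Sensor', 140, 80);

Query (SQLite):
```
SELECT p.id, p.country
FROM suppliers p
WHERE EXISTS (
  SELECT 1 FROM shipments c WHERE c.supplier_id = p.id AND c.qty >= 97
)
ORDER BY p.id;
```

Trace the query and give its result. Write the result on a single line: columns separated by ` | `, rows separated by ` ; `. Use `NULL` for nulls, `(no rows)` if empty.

For each suppliers row, check whether any shipments with matching supplier_id has qty >= 97.
Keep rows where that is true.

1 | Mexico ; 2 | Egypt ; 3 | Germany ; 4 | Chile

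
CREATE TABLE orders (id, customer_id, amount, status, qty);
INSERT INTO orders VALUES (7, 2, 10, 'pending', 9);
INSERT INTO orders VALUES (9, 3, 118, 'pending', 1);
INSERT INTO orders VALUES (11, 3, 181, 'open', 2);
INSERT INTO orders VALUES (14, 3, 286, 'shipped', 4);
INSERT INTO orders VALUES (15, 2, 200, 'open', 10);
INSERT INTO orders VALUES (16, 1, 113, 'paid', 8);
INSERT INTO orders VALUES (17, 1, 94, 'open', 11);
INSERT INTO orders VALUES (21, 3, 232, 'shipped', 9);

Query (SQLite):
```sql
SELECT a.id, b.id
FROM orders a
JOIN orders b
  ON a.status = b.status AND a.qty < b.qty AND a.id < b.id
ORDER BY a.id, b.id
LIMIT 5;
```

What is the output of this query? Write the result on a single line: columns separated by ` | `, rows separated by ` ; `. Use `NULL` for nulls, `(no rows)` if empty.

11 | 15 ; 11 | 17 ; 14 | 21 ; 15 | 17

Pairs (a,b) with same status, a.qty < b.qty, a.id < b.id.
status groups: open:{11,15,17} paid:{16} pending:{7,9} shipped:{14,21}
Ordered by (a.id, b.id); first 5.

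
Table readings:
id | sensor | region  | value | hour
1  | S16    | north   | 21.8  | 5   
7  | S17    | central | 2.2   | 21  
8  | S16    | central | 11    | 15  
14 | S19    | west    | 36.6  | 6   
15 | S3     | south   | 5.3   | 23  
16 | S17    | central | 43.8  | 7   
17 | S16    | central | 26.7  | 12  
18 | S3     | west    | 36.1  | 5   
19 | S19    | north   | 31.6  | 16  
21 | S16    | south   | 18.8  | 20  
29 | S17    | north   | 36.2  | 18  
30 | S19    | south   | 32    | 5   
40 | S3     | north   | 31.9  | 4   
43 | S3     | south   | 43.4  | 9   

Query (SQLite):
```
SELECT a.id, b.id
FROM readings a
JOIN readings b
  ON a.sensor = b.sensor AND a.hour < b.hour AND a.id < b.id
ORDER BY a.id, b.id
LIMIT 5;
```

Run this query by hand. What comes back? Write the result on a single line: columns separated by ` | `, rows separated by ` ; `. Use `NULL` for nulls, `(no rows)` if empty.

Pairs (a,b) with same sensor, a.hour < b.hour, a.id < b.id.
sensor groups: S16:{1,8,17,21} S17:{7,16,29} S19:{14,19,30} S3:{15,18,40,43}
Ordered by (a.id, b.id); first 5.

1 | 8 ; 1 | 17 ; 1 | 21 ; 8 | 21 ; 14 | 19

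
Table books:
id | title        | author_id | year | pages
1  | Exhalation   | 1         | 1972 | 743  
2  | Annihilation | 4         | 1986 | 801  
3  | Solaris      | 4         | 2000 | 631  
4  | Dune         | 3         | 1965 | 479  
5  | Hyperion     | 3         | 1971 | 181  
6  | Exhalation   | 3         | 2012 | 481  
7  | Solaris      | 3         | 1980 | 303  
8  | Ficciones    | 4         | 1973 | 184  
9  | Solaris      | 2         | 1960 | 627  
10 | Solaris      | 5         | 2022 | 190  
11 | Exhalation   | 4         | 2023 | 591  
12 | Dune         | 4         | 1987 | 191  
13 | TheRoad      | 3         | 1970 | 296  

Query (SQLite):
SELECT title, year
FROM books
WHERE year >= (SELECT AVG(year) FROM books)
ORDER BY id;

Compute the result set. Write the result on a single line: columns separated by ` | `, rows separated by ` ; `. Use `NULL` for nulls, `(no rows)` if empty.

Solaris | 2000 ; Exhalation | 2012 ; Solaris | 2022 ; Exhalation | 2023 ; Dune | 1987

Scalar subquery: AVG(year) over all books rows = 1986.230769 (≈; comparison uses full precision).
Keep rows where year >= that value.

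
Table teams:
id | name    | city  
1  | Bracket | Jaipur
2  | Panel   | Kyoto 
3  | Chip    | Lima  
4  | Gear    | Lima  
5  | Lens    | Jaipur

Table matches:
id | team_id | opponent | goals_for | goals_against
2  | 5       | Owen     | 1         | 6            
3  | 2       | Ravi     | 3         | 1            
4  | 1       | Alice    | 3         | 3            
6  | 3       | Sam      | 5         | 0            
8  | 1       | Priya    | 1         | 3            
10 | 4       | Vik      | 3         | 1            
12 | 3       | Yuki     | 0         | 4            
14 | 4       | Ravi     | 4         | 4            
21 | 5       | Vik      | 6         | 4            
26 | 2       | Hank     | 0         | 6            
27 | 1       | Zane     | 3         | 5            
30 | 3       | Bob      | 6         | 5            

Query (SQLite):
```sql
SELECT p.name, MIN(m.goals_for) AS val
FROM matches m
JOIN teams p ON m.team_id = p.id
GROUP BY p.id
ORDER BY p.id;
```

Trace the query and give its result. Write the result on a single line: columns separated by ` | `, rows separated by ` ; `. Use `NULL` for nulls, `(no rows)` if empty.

Bracket | 1 ; Panel | 0 ; Chip | 0 ; Gear | 3 ; Lens | 1

Join each matches row to its teams via team_id.
Group joined rows by teams.id; compute MIN(m.goals_for) per group.
  1: ids {4, 8, 27} → MIN(m.goals_for)=1
  2: ids {3, 26} → MIN(m.goals_for)=0
  3: ids {6, 12, 30} → MIN(m.goals_for)=0
  4: ids {10, 14} → MIN(m.goals_for)=3
  5: ids {2, 21} → MIN(m.goals_for)=1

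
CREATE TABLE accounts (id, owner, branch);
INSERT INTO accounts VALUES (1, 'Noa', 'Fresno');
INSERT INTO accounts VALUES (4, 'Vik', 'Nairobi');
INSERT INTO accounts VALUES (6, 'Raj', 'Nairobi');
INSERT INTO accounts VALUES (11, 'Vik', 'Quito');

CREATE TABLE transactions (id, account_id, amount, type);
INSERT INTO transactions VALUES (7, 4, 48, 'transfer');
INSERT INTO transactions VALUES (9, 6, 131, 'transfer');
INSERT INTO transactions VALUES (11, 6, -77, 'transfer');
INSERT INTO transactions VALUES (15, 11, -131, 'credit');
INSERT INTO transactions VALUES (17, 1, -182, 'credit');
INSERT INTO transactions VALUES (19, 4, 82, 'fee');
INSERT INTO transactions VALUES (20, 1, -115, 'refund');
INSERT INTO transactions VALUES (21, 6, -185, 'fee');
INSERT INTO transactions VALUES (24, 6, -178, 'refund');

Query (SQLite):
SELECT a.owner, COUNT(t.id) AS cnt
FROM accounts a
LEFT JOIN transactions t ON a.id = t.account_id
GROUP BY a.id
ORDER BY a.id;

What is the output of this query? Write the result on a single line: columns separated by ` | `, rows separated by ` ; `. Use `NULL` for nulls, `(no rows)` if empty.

LEFT JOIN keeps every accounts row; unmatched ones get NULL for transactions columns.
Group by accounts.id and compute COUNT(t.id). COUNT(col) of an all-NULL group is 0.
  1: ids {17, 20} → COUNT(t.id)=2
  4: ids {7, 19} → COUNT(t.id)=2
  6: ids {9, 11, 21, 24} → COUNT(t.id)=4
  11: ids {15} → COUNT(t.id)=1

Noa | 2 ; Vik | 2 ; Raj | 4 ; Vik | 1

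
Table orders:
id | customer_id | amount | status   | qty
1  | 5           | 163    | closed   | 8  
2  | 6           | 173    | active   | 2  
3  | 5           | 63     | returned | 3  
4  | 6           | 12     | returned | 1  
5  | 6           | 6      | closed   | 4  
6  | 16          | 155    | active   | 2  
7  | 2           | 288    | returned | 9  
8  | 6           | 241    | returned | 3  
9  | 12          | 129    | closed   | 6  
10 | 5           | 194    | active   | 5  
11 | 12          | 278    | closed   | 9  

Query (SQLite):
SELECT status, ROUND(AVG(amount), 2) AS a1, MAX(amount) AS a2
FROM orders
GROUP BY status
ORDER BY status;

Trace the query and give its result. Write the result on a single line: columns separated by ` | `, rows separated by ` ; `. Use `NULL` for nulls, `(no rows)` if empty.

active | 174 | 194 ; closed | 144 | 278 ; returned | 151 | 288

Group orders by status.
Per group compute: ROUND(AVG(amount), 2), MAX(amount).
  active: ids {2, 6, 10} → ROUND(AVG(amount), 2)=174, MAX(amount)=194
  closed: ids {1, 5, 9, 11} → ROUND(AVG(amount), 2)=144, MAX(amount)=278
  returned: ids {3, 4, 7, 8} → ROUND(AVG(amount), 2)=151, MAX(amount)=288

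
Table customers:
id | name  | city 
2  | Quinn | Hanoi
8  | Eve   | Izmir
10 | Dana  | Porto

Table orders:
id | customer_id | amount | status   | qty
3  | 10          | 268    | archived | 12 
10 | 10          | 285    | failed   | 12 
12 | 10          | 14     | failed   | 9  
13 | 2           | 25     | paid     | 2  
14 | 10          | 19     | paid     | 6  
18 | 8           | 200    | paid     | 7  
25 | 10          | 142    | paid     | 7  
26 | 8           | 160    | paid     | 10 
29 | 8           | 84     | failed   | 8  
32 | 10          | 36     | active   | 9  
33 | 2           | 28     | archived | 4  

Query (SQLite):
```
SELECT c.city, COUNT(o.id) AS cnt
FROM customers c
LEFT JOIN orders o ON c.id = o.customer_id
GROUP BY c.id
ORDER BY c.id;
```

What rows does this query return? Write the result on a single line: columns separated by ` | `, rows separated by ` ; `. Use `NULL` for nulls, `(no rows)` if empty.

LEFT JOIN keeps every customers row; unmatched ones get NULL for orders columns.
Group by customers.id and compute COUNT(o.id). COUNT(col) of an all-NULL group is 0.
  2: ids {13, 33} → COUNT(o.id)=2
  8: ids {18, 26, 29} → COUNT(o.id)=3
  10: ids {3, 10, 12, 14, 25, 32} → COUNT(o.id)=6

Hanoi | 2 ; Izmir | 3 ; Porto | 6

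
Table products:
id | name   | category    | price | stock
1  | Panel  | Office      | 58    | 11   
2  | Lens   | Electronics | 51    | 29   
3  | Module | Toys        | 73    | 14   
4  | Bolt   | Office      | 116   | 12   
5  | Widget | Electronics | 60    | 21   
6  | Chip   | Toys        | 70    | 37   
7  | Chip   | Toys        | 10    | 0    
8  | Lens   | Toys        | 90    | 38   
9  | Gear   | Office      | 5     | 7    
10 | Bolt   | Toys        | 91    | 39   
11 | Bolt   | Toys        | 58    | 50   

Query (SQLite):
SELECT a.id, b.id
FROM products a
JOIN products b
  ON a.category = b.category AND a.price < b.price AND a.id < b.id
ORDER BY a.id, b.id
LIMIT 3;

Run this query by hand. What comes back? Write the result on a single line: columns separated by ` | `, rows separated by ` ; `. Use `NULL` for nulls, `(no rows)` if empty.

1 | 4 ; 2 | 5 ; 3 | 8

Pairs (a,b) with same category, a.price < b.price, a.id < b.id.
category groups: Electronics:{2,5} Office:{1,4,9} Toys:{3,6,7,8,10,11}
Ordered by (a.id, b.id); first 3.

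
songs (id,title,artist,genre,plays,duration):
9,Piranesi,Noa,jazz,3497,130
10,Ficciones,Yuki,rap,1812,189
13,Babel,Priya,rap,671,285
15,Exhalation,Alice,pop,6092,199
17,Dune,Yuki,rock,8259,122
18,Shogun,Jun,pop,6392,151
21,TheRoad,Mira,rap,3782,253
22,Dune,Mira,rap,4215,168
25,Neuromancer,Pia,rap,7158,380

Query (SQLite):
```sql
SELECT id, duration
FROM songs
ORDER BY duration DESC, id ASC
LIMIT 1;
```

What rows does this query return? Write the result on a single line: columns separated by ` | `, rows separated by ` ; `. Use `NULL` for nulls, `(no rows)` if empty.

Sort by duration desc, tiebreak id asc: (380, id=25), (285, id=13), (253, id=21), (199, id=15) …. Take first 1.

25 | 380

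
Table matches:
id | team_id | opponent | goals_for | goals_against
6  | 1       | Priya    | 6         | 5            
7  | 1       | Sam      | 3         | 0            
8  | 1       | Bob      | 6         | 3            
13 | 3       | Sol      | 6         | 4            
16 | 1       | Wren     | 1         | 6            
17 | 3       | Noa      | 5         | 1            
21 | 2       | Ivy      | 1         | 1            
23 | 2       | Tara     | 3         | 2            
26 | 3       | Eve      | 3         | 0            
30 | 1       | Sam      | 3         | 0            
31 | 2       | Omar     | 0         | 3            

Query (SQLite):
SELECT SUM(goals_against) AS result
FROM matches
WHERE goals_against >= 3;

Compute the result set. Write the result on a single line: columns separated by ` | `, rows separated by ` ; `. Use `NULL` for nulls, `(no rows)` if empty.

Rows where goals_against >= 3 → goals_against values: [5, 3, 4, 6, 3].
SUM of non-NULL values = 21.

21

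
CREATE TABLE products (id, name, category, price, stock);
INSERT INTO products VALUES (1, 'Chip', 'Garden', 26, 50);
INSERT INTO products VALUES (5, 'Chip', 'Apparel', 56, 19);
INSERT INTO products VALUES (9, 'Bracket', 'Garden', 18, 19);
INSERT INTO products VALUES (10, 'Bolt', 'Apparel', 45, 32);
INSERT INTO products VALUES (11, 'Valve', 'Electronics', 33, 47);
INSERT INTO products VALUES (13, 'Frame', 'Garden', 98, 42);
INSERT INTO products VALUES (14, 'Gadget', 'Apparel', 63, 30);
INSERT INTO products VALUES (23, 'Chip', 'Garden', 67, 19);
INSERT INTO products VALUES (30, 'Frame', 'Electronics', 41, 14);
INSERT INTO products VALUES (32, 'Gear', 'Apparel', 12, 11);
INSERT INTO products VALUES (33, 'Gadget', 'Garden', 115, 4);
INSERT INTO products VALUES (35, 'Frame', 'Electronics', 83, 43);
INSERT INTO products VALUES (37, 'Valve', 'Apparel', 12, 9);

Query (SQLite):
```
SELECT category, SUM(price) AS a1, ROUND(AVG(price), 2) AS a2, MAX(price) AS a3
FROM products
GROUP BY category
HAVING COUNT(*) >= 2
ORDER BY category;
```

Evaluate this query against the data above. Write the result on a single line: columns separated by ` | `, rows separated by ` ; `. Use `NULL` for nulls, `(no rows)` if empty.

Apparel | 188 | 37.6 | 63 ; Electronics | 157 | 52.33 | 83 ; Garden | 324 | 64.8 | 115

Group products by category.
Per group compute: SUM(price), ROUND(AVG(price), 2), MAX(price).
HAVING: drop groups with fewer than 2 rows.
  Apparel: ids {5, 10, 14, 32, 37} → SUM(price)=188, ROUND(AVG(price), 2)=37.6, MAX(price)=63
  Electronics: ids {11, 30, 35} → SUM(price)=157, ROUND(AVG(price), 2)=52.33, MAX(price)=83
  Garden: ids {1, 9, 13, 23, 33} → SUM(price)=324, ROUND(AVG(price), 2)=64.8, MAX(price)=115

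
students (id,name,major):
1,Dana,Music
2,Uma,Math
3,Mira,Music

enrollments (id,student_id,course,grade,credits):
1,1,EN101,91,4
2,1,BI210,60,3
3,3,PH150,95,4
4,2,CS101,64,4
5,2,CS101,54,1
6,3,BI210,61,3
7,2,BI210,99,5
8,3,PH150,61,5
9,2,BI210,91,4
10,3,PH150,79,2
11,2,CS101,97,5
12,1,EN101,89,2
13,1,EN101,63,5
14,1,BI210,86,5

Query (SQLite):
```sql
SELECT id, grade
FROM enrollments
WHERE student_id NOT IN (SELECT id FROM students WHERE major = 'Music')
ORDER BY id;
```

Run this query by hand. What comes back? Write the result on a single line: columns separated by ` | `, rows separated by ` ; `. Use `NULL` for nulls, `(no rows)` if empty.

Inner query: students.id where major = 'Music'.
Outer: keep enrollments rows whose student_id is not in that set.
Inner query → {1, 3}

4 | 64 ; 5 | 54 ; 7 | 99 ; 9 | 91 ; 11 | 97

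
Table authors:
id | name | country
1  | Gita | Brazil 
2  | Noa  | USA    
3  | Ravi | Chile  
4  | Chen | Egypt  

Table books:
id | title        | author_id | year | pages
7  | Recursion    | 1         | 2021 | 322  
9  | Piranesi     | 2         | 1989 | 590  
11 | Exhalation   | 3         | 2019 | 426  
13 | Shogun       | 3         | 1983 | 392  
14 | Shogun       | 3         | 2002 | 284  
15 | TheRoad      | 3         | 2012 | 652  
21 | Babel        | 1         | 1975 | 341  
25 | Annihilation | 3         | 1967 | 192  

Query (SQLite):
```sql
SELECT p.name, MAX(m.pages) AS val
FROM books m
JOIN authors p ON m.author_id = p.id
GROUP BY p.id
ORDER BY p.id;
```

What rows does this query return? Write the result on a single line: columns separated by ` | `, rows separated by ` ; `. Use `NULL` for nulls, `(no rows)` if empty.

Gita | 341 ; Noa | 590 ; Ravi | 652

Join each books row to its authors via author_id.
Group joined rows by authors.id; compute MAX(m.pages) per group.
  1: ids {7, 21} → MAX(m.pages)=341
  2: ids {9} → MAX(m.pages)=590
  3: ids {11, 13, 14, 15, 25} → MAX(m.pages)=652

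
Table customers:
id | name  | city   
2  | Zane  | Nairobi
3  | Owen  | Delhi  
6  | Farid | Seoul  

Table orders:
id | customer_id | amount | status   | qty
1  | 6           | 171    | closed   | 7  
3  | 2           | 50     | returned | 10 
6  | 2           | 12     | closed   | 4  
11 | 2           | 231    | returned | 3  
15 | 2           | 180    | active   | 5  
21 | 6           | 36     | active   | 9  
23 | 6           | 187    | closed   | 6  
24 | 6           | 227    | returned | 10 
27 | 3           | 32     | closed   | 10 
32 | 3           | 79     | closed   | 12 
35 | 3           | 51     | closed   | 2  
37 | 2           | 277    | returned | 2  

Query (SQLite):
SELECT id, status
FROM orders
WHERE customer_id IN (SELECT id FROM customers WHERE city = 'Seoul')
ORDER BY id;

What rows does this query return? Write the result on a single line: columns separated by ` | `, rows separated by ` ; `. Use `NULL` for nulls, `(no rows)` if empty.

1 | closed ; 21 | active ; 23 | closed ; 24 | returned

Inner query: customers.id where city = 'Seoul'.
Outer: keep orders rows whose customer_id is in that set.
Inner query → {6}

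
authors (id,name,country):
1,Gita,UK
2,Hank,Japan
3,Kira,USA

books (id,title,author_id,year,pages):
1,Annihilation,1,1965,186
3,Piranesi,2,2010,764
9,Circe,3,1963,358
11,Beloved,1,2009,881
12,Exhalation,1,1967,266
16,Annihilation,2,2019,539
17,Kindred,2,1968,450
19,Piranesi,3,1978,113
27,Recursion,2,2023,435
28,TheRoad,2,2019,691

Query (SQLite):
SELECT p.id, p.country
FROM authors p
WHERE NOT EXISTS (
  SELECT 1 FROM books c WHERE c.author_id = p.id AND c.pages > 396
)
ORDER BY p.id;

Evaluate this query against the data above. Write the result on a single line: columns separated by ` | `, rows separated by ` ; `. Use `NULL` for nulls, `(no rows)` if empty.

3 | USA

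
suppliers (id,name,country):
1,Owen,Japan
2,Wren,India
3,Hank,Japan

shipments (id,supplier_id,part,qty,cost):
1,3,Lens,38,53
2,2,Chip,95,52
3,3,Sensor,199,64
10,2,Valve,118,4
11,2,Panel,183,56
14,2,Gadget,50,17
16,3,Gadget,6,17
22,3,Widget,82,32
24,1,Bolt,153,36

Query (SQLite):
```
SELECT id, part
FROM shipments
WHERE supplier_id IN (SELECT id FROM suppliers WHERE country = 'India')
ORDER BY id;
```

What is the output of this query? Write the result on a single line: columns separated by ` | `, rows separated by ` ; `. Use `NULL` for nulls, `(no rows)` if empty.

Inner query: suppliers.id where country = 'India'.
Outer: keep shipments rows whose supplier_id is in that set.
Inner query → {2}

2 | Chip ; 10 | Valve ; 11 | Panel ; 14 | Gadget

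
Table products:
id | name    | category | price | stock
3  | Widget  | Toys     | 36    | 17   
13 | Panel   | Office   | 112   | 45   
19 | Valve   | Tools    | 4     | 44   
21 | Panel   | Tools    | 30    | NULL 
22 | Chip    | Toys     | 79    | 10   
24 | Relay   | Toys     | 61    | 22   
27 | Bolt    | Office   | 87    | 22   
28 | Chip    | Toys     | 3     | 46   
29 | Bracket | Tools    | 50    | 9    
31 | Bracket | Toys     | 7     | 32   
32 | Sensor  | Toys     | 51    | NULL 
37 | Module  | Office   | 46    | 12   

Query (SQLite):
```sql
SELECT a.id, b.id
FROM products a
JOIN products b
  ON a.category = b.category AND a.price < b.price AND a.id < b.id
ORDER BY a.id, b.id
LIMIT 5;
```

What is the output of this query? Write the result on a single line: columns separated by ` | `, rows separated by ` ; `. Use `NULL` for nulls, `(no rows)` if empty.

3 | 22 ; 3 | 24 ; 3 | 32 ; 19 | 21 ; 19 | 29

Pairs (a,b) with same category, a.price < b.price, a.id < b.id.
category groups: Office:{13,27,37} Tools:{19,21,29} Toys:{3,22,24,28,31,32}
Ordered by (a.id, b.id); first 5.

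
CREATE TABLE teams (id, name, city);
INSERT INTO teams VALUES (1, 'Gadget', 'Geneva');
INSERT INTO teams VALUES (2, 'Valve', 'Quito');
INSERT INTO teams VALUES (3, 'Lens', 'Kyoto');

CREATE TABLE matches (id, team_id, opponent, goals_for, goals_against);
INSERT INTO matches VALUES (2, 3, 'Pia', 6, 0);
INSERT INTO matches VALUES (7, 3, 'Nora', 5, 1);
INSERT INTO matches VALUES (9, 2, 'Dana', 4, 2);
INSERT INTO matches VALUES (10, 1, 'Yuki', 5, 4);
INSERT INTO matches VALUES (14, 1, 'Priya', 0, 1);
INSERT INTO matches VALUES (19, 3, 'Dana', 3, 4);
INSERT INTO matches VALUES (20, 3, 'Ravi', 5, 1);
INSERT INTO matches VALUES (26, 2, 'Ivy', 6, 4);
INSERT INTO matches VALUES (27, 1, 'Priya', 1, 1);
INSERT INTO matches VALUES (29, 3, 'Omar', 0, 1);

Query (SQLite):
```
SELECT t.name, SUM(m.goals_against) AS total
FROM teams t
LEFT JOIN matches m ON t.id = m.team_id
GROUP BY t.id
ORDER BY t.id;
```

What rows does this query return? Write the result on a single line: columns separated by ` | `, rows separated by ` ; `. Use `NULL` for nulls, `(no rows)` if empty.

Gadget | 6 ; Valve | 6 ; Lens | 7

LEFT JOIN keeps every teams row; unmatched ones get NULL for matches columns.
Group by teams.id and compute SUM(m.goals_against). SUM over an all-NULL group is NULL.
  1: ids {10, 14, 27} → SUM(m.goals_against)=6
  2: ids {9, 26} → SUM(m.goals_against)=6
  3: ids {2, 7, 19, 20, 29} → SUM(m.goals_against)=7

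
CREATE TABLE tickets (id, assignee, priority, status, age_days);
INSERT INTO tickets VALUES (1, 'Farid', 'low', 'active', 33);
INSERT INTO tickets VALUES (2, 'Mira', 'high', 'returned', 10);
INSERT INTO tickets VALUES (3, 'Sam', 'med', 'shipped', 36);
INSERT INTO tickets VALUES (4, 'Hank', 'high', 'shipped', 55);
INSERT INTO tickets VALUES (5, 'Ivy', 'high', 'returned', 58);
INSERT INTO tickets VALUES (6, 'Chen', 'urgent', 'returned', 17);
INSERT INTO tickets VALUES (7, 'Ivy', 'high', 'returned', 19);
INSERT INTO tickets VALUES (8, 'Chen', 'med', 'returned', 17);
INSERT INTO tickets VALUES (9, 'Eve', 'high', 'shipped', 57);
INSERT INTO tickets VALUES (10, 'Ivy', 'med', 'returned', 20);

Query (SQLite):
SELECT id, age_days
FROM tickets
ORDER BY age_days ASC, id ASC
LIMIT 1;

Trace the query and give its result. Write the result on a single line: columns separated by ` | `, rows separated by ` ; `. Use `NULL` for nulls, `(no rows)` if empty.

2 | 10

Sort by age_days asc, tiebreak id asc: (10, id=2), (17, id=6), (17, id=8), (19, id=7) …. Take first 1.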